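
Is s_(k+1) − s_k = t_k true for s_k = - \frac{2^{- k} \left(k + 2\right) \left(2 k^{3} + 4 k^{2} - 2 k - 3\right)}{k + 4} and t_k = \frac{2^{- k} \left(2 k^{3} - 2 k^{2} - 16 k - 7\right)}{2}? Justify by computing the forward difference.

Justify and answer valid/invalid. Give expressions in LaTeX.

s_(k+1) = (k + 3)*(2*k - 2*(k + 1)**3 - 4*(k + 1)**2 + 5)/(2*2**k*(k + 5))
s_(k+1) − s_k = (2*k**5 + 12*k**4 - 14*k**3 - 159*k**2 - 233*k - 72)/(2*2**k*(k**2 + 9*k + 20))
(s_(k+1) − s_k) − t_k = (-2*k**4 - 10*k**3 + 16*k**2 + 75*k + 34)/(2**k*(k**2 + 9*k + 20))

Invalid: residual \frac{2^{- k} \left(- 2 k^{4} - 10 k^{3} + 16 k^{2} + 75 k + 34\right)}{k^{2} + 9 k + 20} ≠ 0.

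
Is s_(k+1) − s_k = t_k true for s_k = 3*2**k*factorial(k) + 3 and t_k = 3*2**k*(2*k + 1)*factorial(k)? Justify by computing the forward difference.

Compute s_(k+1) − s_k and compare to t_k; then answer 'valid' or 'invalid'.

s_(k+1) = 6*2**k*k*factorial(k) + 6*2**k*factorial(k) + 3
s_(k+1) − s_k = 3*2**k*(2*k + 1)*factorial(k)
(s_(k+1) − s_k) − t_k = 0

valid (s_(k+1) − s_k reduces to t_k)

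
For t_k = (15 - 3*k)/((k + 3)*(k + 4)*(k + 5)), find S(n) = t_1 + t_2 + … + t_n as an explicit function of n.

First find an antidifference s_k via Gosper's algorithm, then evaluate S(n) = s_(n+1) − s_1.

Compute t_(k+1)/t_k: get (k - 4)*(k + 3)/((k - 5)*(k + 6)).
A = k + 3, B = k + 6, C = k - 5.
Need (k + 3)·f(k+1) − (k + 5)·f(k) = k - 5.
d = 2 from the (1,1,1) case.
Solving with deg f ≤ 2: f(k) = -k*(k + 19)/12.
Certificate R = B(k−1)f/C = -k*(k + 5)*(k + 19)/(12*(k - 5)) gives s_k = k*(k + 19)/(4*(k + 3)*(k + 4)).
Δs = 3*(5 - k)/(k**3 + 12*k**2 + 47*k + 60), as required.
s_(n+1) = (n**2 + 21*n + 20)/(4*(n**2 + 9*n + 20)) and s_(1) = 1/4, so S(n) = 3*n/(n**2 + 9*n + 20).

S(n) = 3*n/(n**2 + 9*n + 20)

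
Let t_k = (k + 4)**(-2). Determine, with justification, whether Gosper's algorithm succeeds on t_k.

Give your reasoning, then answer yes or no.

Compute t_(k+1)/t_k: get (k + 4)**2/(k + 5)**2.
Gosper form: A/B · C(k+1)/C(k) with A=k**2 + 8*k + 16, B=k**2 + 10*k + 25, C=1.
Set up (k**2 + 8*k + 16)·f(k+1) − (k**2 + 8*k + 16)·f(k) − (1) = 0.
d = 0 from the (2,2,0) case.
Generic f = c0 gives residual -1; -1 = 0 cannot hold, so t_k is not Gosper-summable.

No — t_k has no hypergeometric antidifference.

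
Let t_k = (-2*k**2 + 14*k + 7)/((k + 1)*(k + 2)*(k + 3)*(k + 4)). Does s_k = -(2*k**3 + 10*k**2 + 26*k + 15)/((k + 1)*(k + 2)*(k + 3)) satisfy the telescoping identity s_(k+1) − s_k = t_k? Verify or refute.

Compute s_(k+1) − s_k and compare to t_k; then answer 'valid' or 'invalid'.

Valid: the claim telescopes to t_k.

s_(k+1) = (-26*k - 2*(k + 1)**3 - 10*(k + 1)**2 - 41)/((k + 2)*(k + 3)*(k + 4))
s_(k+1) − s_k = (-2*k**2 + 14*k + 7)/(k**4 + 10*k**3 + 35*k**2 + 50*k + 24)
(s_(k+1) − s_k) − t_k = 0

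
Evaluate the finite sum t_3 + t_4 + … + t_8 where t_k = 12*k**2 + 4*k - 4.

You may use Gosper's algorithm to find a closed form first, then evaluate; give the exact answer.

Σ = 2496

Compute t_(k+1)/t_k: get (k + 3*(k + 1)**2)/(3*k**2 + k - 1).
So A=1 and B=1, with C=k**2 + k/3 - 1/3.
f must satisfy (1)·f(k+1) − (1)·f(k) = k**2 + k/3 - 1/3.
deg f ≤ 3 (via 0,0,2).
Solve for f: f(k) = k*(k**2 - k - 1)/3 (degree 3 ≤ 3).
Certificate R = B(k−1)f/C = k*(k**2 - k - 1)/(3*k**2 + k - 1) gives s_k = 4*k*(k**2 - k - 1).
Check: Δs_k = 12*k**2 + 4*k - 4. ✓
Telescoping: Σ = s_(9) − s_(3) = 2556 − (60) = 2496.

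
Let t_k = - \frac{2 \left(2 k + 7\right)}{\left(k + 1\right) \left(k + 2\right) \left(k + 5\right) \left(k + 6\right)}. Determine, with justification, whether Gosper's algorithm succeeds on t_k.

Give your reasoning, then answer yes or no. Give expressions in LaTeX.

Compute t_(k+1)/t_k: get (k + 1)*(k + 5)*(2*k + 9)/((k + 3)*(k + 7)*(2*k + 7)).
Take A(k)=k + 1, B(k)=k + 7, C(k)=k**3 + 21*k**2/2 + 73*k/2 + 42.
Set up (k + 1)·f(k+1) − (k + 6)·f(k) − (k**3 + 21*k**2/2 + 73*k/2 + 42) = 0.
d = 5 from the (1,1,3) case.
Coefficient equations give f(k) = k*(k + 2)*(k + 3)*(k + 4)*(k + 6)/10.
So s_k = (B(k−1)f/C)·t_k = (k*(k + 2)*(k + 6)**2/(5*(2*k + 7)))·t_k = 2*k*(-k - 6)/(5*(k**2 + 6*k + 5)).
s_(k+1) − s_k = 2*(-2*k - 7)/(k**4 + 14*k**3 + 65*k**2 + 112*k + 60) = t_k.

Yes. s_k = \frac{2 k \left(- k - 6\right)}{5 \left(k^{2} + 6 k + 5\right)}.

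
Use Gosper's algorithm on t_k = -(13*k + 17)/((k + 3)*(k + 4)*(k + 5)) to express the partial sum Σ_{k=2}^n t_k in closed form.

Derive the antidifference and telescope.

The ratio is (k + 3)*(13*k + 30)/((k + 6)*(13*k + 17)).
A = k + 3, B = k + 6, C = k + 17/13.
Solve (k + 3)·f(k+1) − (k + 5)·f(k) = k + 17/13.
Degrees (1,1,1) ⇒ d ≤ 2.
A polynomial solution: f(k) = k*(7*k + 10)/39.
R(k) = B(k−1)·f(k)/C(k) = k*(k + 5)*(7*k + 10)/(3*(13*k + 17)); s_k = R·t_k = k*(-7*k - 10)/(3*(k + 3)*(k + 4)).
Verify: (-13*k - 17)/(k**3 + 12*k**2 + 47*k + 60) matches t_k.
Σ_(k=2)^n t_k = s_(n+1) − s_(2) = ((-7*n**2 - 24*n - 17)/(3*(n**2 + 9*n + 20))) − (-8/15), i.e. (-9*n**2 - 16*n + 25)/(5*(n**2 + 9*n + 20)).

S(n) = (-9*n**2 - 16*n + 25)/(5*(n**2 + 9*n + 20))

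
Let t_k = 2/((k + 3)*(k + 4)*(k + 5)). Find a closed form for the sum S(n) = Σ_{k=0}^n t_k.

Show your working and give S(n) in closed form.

t_(k+1)/t_k = (k + 3)/(k + 6).
Normal form (A,B,C) = (k + 3, k + 6, 1).
f must satisfy (k + 3)·f(k+1) − (k + 5)·f(k) = 1.
From deg A=1, deg B=1, deg C=0: d=2.
Coefficient equations give f(k) = k*(k + 7)/24.
Then R = B(k−1)f/C = k*(k + 5)*(k + 7)/24, so s_k = R(k)·t_k = k*(k + 7)/(12*(k + 3)*(k + 4)).
s_(k+1) − s_k = 2/(k**3 + 12*k**2 + 47*k + 60) = t_k.
Σ_(k=0)^n t_k = s_(n+1) − s_(0) = ((n**2 + 9*n + 8)/(12*(n**2 + 9*n + 20))) − (0), i.e. (n**2 + 9*n + 8)/(12*(n**2 + 9*n + 20)).

S(n) = (n**2 + 9*n + 8)/(12*(n**2 + 9*n + 20))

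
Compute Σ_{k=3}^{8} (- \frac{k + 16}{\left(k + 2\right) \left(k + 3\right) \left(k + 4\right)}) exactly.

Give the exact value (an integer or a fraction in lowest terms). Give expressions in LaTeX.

Σ = -29/110

t_(k+1)/t_k = (k + 2)*(k + 17)/((k + 5)*(k + 16)).
Normal form (A,B,C) = (k + 2, k + 5, k + 16).
Key eq: (k + 2)·f(k+1) = (k + 4)·f(k) + (k + 16).
From deg A=1, deg B=1, deg C=1: d=2.
Match coefficients ⇒ f(k) = k*(3*k + 13)/2.
R(k) = B(k−1)·f(k)/C(k) = k*(k + 4)*(3*k + 13)/(2*(k + 16)); s_k = R·t_k = k*(-3*k - 13)/(2*(k + 2)*(k + 3)).
Verify: (-k - 16)/(k**3 + 9*k**2 + 26*k + 24) matches t_k.
Sum = s_(9) − s_(3); s_(9) = -15/11, s_(3) = -11/10 ⇒ -29/110.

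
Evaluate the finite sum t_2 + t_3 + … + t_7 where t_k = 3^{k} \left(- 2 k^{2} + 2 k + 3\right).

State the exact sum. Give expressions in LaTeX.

Σ = -229644

Step 1: r(k) = 3*(2*k**2 + 2*k - 3)/(2*k**2 - 2*k - 3).
Take A(k)=3, B(k)=1, C(k)=k**2 - k - 3/2.
Set up (3)·f(k+1) − (1)·f(k) − (k**2 - k - 3/2) = 0.
d = 2 from the (0,0,2) case.
Solving with deg f ≤ 2: f(k) = (k - 3)*(k - 1)/2.
So s_k = (B(k−1)f/C)·t_k = ((k - 3)*(k - 1)/(2*k**2 - 2*k - 3))·t_k = 3**k*(-k**2 + 4*k - 3).
s_(k+1) − s_k = 3**k*(-2*k**2 + 2*k + 3) = t_k.
Sum = s_(8) − s_(2); s_(8) = -229635, s_(2) = 9 ⇒ -229644.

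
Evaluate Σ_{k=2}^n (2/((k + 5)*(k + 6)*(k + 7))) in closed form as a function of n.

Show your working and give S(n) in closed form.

t_(k+1)/t_k = (k + 5)/(k + 8).
So A=k + 5 and B=k + 8, with C=1.
Solve (k + 5)·f(k+1) − (k + 7)·f(k) = 1.
Degrees (1,1,0) ⇒ d ≤ 2.
Solve for f: f(k) = k*(k + 11)/60 (degree 2 ≤ 2).
So s_k = (B(k−1)f/C)·t_k = (k*(k + 7)*(k + 11)/60)·t_k = k*(k + 11)/(30*(k + 5)*(k + 6)).
Δs = 2/(k**3 + 18*k**2 + 107*k + 210), as required.
Σ_(k=2)^n t_k = s_(n+1) − s_(2) = ((n**2 + 13*n + 12)/(30*(n**2 + 13*n + 42))) − (13/840), i.e. (n**2 + 13*n - 14)/(56*(n**2 + 13*n + 42)).

S(n) = (n**2 + 13*n - 14)/(56*(n**2 + 13*n + 42))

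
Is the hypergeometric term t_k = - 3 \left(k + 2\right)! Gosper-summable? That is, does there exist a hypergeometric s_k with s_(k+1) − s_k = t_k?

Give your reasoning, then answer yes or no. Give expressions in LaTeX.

No; the degree bound rules out any f.

The ratio is k + 3.
Normal form (A,B,C) = (k + 3, 1, 1).
Need (k + 3)·f(k+1) − (1)·f(k) = 1.
deg f ≤ -1 (via 1,0,0).
d = -1 < 0 ⇒ no nonzero polynomial f; not summable.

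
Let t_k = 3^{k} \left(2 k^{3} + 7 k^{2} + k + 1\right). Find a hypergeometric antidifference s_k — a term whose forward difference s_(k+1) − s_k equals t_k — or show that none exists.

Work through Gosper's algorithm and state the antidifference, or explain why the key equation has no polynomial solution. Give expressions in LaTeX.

Ratio r(k) = 3*(2*k**3 + 13*k**2 + 21*k + 11)/(2*k**3 + 7*k**2 + k + 1).
So A=3 and B=1, with C=k**3 + 7*k**2/2 + k/2 + 1/2.
Need (3)·f(k+1) − (1)·f(k) = k**3 + 7*k**2/2 + k/2 + 1/2.
Bound: deg f ≤ 3.
Match coefficients ⇒ f(k) = (k**3 - k**2 - k + 2)/2.
Certificate R = B(k−1)f/C = (k**3 - k**2 - k + 2)/(2*k**3 + 7*k**2 + k + 1) gives s_k = 3**k*(k**3 - k**2 - k + 2).
Δs = 3**k*(2*k**3 + 7*k**2 + k + 1), as required.

s_k = 3^{k} \left(k^{3} - k^{2} - k + 2\right)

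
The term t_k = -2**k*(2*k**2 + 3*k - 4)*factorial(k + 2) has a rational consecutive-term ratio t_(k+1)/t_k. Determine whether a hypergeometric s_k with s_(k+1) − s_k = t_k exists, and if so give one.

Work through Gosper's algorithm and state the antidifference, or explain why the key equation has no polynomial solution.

Compute t_(k+1)/t_k: get 2*(2*k**3 + 13*k**2 + 22*k + 3)/(2*k**2 + 3*k - 4).
Take A(k)=2*k + 6, B(k)=1, C(k)=k**2 + 3*k/2 - 2.
Solve (2*k + 6)·f(k+1) − (1)·f(k) = k**2 + 3*k/2 - 2.
deg f ≤ 1 (via 1,0,2).
Solve for f: f(k) = (k - 2)/2 (degree 1 ≤ 1).
So s_k = (B(k−1)f/C)·t_k = ((k - 2)/(2*k**2 + 3*k - 4))·t_k = -2**k*(k - 2)*factorial(k + 2).
Check: Δs_k = -2**k*(2*k**2 + 3*k - 4)*factorial(k + 2). ✓

s_k = -2**k*(k - 2)*factorial(k + 2)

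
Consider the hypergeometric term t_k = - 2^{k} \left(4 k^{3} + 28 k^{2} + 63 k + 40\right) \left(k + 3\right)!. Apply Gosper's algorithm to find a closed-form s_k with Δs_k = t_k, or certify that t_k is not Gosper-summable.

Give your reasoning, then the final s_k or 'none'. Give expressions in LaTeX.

Step 1: r(k) = 2*(4*k**4 + 56*k**3 + 291*k**2 + 659*k + 540)/(4*k**3 + 28*k**2 + 63*k + 40).
Gosper form: A/B · C(k+1)/C(k) with A=2*k + 8, B=1, C=k**3 + 7*k**2 + 63*k/4 + 10.
Set up (2*k + 8)·f(k+1) − (1)·f(k) − (k**3 + 7*k**2 + 63*k/4 + 10) = 0.
Bound: deg f ≤ 2.
Solve for f: f(k) = k*(2*k + 3)/4 (degree 2 ≤ 2).
R(k) = B(k−1)·f(k)/C(k) = k*(2*k + 3)/(4*k**3 + 28*k**2 + 63*k + 40); s_k = R·t_k = -2**k*k*(2*k + 3)*factorial(k + 3).
s_(k+1) − s_k = -2**k*(4*k**3 + 28*k**2 + 63*k + 40)*factorial(k + 3) = t_k.

s_k = - 2^{k} k \left(2 k + 3\right) \left(k + 3\right)!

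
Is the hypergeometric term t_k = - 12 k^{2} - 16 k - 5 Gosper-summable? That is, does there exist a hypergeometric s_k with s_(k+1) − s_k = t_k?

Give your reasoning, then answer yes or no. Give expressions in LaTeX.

Yes. s_k = k \left(- 4 k^{2} - 2 k + 1\right).

The ratio is (12*k**2 + 40*k + 33)/(12*k**2 + 16*k + 5).
A = 1, B = 1, C = k**2 + 4*k/3 + 5/12.
Solve (1)·f(k+1) − (1)·f(k) = k**2 + 4*k/3 + 5/12.
Degrees (0,0,2) ⇒ d ≤ 3.
A polynomial solution: f(k) = k*(4*k**2 + 2*k - 1)/12.
R(k) = B(k−1)·f(k)/C(k) = k*(4*k**2 + 2*k - 1)/((2*k + 1)*(6*k + 5)); s_k = R·t_k = k*(-4*k**2 - 2*k + 1).
Δs = -12*k**2 - 16*k - 5, as required.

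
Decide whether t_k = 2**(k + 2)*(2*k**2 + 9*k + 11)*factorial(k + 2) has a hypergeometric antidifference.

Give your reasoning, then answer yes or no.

Yes. s_k = 2**(k + 2)*(k + 1)*factorial(k + 2).

Compute t_(k+1)/t_k: get 2*(2*k**3 + 19*k**2 + 61*k + 66)/(2*k**2 + 9*k + 11).
So A=2*k + 6 and B=1, with C=k**2 + 9*k/2 + 11/2.
Set up (2*k + 6)·f(k+1) − (1)·f(k) − (k**2 + 9*k/2 + 11/2) = 0.
deg f ≤ 1 (via 1,0,2).
Solve for f: f(k) = (k + 1)/2 (degree 1 ≤ 1).
Then R = B(k−1)f/C = (k + 1)/(2*k**2 + 9*k + 11), so s_k = R(k)·t_k = 2**(k + 2)*(k + 1)*factorial(k + 2).
s_(k+1) − s_k = 2**(k + 2)*(2*k**2 + 9*k + 11)*factorial(k + 2) = t_k.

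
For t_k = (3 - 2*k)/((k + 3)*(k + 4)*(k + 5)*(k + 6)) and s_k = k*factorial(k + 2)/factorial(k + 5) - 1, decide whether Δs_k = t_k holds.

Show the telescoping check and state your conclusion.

s_(k+1) = -(k + 7)*(k**2 + 8*k + 17)/((k + 4)*(k + 5)*(k + 6))
s_(k+1) − s_k = (3 - 2*k)/((k + 3)*(k + 4)*(k + 5)*(k + 6))
(s_(k+1) − s_k) − t_k = 0

Valid: the claim telescopes to t_k.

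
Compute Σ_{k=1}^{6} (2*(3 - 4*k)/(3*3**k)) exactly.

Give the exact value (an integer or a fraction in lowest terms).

Σ = -80/81

The ratio is (4*k + 1)/(3*(4*k - 3)).
A = 1/3, B = 1, C = k - 3/4.
Key eq: (1/3)·f(k+1) = (1)·f(k) + (k - 3/4).
deg f ≤ 1 (via 0,0,1).
A polynomial solution: f(k) = -3*(4*k - 1)/8.
So s_k = (B(k−1)f/C)·t_k = (-3*(4*k - 1)/(2*(4*k - 3)))·t_k = (4*k - 1)/3**k.
Verify: 2*(3 - 4*k)/(3*3**k) matches t_k.
Sum = s_(7) − s_(1); s_(7) = 1/81, s_(1) = 1 ⇒ -80/81.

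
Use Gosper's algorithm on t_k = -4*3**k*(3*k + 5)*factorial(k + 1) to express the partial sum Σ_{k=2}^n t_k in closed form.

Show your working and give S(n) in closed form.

The ratio is 3*(k + 2)*(3*k + 8)/(3*k + 5).
Normal form (A,B,C) = (3*k + 6, 1, k + 5/3).
Solve (3*k + 6)·f(k+1) − (1)·f(k) = k + 5/3.
From deg A=1, deg B=0, deg C=1: d=0.
Match coefficients ⇒ f(k) = 1/3.
Get s_k = R·t_k = -4*3**k*factorial(k + 1) with R(k) = B(k−1)f(k)/C(k) = 1/(3*k + 5).
s_(k+1) − s_k = -4*3**k*(3*k + 5)*factorial(k + 1) = t_k.
Telescope: S(n) = s_(n+1) − s_(2) = -12*3**n*factorial(n + 2) − (-216) = -12*3**n*factorial(n + 2) + 216.

S(n) = -12*3**n*factorial(n + 2) + 216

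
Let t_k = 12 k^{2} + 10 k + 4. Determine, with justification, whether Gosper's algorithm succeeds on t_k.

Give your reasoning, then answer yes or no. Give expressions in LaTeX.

Yes. s_k = k \left(4 k^{2} - k + 1\right).

Step 1: r(k) = (6*k**2 + 17*k + 13)/(6*k**2 + 5*k + 2).
Factor: A=1; B=1; C=k**2 + 5*k/6 + 1/3.
f must satisfy (1)·f(k+1) − (1)·f(k) = k**2 + 5*k/6 + 1/3.
Bound: deg f ≤ 3.
Coefficient equations give f(k) = k*(4*k**2 - k + 1)/12.
Then R = B(k−1)f/C = k*(4*k**2 - k + 1)/(2*(6*k**2 + 5*k + 2)), so s_k = R(k)·t_k = k*(4*k**2 - k + 1).
Check: Δs_k = 12*k**2 + 10*k + 4. ✓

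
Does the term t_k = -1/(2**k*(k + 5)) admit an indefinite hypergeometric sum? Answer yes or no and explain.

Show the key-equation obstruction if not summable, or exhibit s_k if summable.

t_(k+1)/t_k = (k + 5)/(2*(k + 6)).
Factor: A=k/2 + 5/2; B=k + 6; C=1.
Need (k/2 + 5/2)·f(k+1) − (k + 5)·f(k) = 1.
From deg A=1, deg B=1, deg C=0: d=-1.
deg f ≤ -1 is impossible — no certificate.

No — key equation has no polynomial f.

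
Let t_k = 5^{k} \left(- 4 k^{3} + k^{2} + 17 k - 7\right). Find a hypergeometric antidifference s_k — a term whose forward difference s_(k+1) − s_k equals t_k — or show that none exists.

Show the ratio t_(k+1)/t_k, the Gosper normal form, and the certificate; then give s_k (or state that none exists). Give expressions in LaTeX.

Step 1: r(k) = 5*(4*k**3 + 11*k**2 - 7*k - 7)/(4*k**3 - k**2 - 17*k + 7).
Gosper form: A/B · C(k+1)/C(k) with A=5, B=1, C=k**3 - k**2/4 - 17*k/4 + 7/4.
Solve (5)·f(k+1) − (1)·f(k) = k**3 - k**2/4 - 17*k/4 + 7/4.
From deg A=0, deg B=0, deg C=3: d=3.
A polynomial solution: f(k) = (k - 3)*(k**2 - k - 1)/4.
Then R = B(k−1)f/C = (k - 3)*(k**2 - k - 1)/(4*k**3 - k**2 - 17*k + 7), so s_k = R(k)·t_k = 5**k*(-k**3 + 4*k**2 - 2*k - 3).
Check: Δs_k = 5**k*(-4*k**3 + k**2 + 17*k - 7). ✓

s_k = 5^{k} \left(- k^{3} + 4 k^{2} - 2 k - 3\right)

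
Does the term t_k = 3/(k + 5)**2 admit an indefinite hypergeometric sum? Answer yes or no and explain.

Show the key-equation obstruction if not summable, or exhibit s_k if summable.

t_(k+1)/t_k = (k + 5)**2/(k + 6)**2.
A = k**2 + 10*k + 25, B = k**2 + 12*k + 36, C = 1.
Set up (k**2 + 10*k + 25)·f(k+1) − (k**2 + 10*k + 25)·f(k) − (1) = 0.
From deg A=2, deg B=2, deg C=0: d=0.
Write f(k) = c0. Then LHS − RHS = -1, requiring -1 = 0: contradictory. No certificate.

No — key equation has no polynomial f.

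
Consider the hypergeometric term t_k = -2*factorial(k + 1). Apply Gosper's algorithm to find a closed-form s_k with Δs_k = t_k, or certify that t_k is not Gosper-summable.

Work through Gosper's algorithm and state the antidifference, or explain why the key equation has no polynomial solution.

r(k) = k + 2 after simplifying.
Gosper form: A/B · C(k+1)/C(k) with A=k + 2, B=1, C=1.
Set up (k + 2)·f(k+1) − (1)·f(k) − (1) = 0.
d = -1 from the (1,0,0) case.
Bound -1 < 0, so the key equation has no polynomial solution.

no hypergeometric antidifference exists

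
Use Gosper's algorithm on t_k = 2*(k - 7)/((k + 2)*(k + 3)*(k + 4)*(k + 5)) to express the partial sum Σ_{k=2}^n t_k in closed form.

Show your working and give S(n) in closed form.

Compute t_(k+1)/t_k: get (k - 6)*(k + 2)/((k - 7)*(k + 6)).
Take A(k)=k + 2, B(k)=k + 6, C(k)=k - 7.
Set up (k + 2)·f(k+1) − (k + 5)·f(k) − (k - 7) = 0.
From deg A=1, deg B=1, deg C=1: d=3.
Solving with deg f ≤ 3: f(k) = -k*(k**2 + 9*k + 32)/12.
R(k) = B(k−1)·f(k)/C(k) = -k*(k + 5)*(k**2 + 9*k + 32)/(12*(k - 7)); s_k = R·t_k = k*(-k**2 - 9*k - 32)/(6*(k + 2)*(k + 3)*(k + 4)).
Δs = 2*(k - 7)/(k**4 + 14*k**3 + 71*k**2 + 154*k + 120), as required.
s_(n+1) = (-n**3 - 12*n**2 - 53*n - 42)/(6*(n**3 + 12*n**2 + 47*n + 60)) and s_(2) = -3/20, so S(n) = (-n**3 - 12*n**2 - 107*n + 120)/(60*(n**3 + 12*n**2 + 47*n + 60)).

S(n) = (-n**3 - 12*n**2 - 107*n + 120)/(60*(n**3 + 12*n**2 + 47*n + 60))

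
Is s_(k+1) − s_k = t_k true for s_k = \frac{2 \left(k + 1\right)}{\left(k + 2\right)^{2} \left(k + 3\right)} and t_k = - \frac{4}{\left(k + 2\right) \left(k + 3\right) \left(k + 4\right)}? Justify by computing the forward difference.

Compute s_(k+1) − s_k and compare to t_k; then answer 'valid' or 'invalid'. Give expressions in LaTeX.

Invalid: residual \frac{2 \left(3 k + 8\right)}{k^{5} + 14 k^{4} + 77 k^{3} + 208 k^{2} + 276 k + 144} ≠ 0.

s_(k+1) = 2*(k + 2)/((k + 3)**2*(k + 4))
s_(k+1) − s_k = 2*(-(k + 1)*(k + 3)*(k + 4) + (k + 2)**3)/((k + 2)**2*(k + 3)**2*(k + 4))
(s_(k+1) − s_k) − t_k = 2*(3*k + 8)/(k**5 + 14*k**4 + 77*k**3 + 208*k**2 + 276*k + 144)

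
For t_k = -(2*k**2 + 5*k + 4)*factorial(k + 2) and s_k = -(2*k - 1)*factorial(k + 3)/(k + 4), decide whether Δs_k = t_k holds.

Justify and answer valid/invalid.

s_(k+1) = -(2*k + 1)*factorial(k + 4)/(k + 5)
s_(k+1) − s_k = -(2*k**3 + 15*k**2 + 31*k + 21)*factorial(k + 3)/((k + 4)*(k + 5))
(s_(k+1) − s_k) − t_k = (2*k**3 + 13*k**2 + 22*k + 17)*factorial(k + 2)/((k + 4)*(k + 5))

Invalid: residual (2*k**3 + 13*k**2 + 22*k + 17)*factorial(k + 2)/((k + 4)*(k + 5)) ≠ 0.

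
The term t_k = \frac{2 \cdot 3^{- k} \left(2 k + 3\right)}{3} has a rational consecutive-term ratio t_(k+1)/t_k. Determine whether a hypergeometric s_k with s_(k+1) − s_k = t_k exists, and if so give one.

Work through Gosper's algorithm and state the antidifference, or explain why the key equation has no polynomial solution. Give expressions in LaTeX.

s_k = 2 \cdot 3^{- k} \left(- k - 2\right)

t_(k+1)/t_k = (2*k + 5)/(3*(2*k + 3)).
Take A(k)=1/3, B(k)=1, C(k)=k + 3/2.
Key eq: (1/3)·f(k+1) = (1)·f(k) + (k + 3/2).
Degrees (0,0,1) ⇒ d ≤ 1.
Coefficient equations give f(k) = -3*(k + 2)/2.
Certificate R = B(k−1)f/C = -3*(k + 2)/(2*k + 3) gives s_k = 2*(-k - 2)/3**k.
Δs = 2*(2*k + 3)/(3*3**k), as required.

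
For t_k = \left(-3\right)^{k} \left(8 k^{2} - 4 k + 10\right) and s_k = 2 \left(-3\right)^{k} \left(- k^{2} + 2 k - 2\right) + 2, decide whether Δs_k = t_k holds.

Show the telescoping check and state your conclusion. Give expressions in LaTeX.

s_(k+1) = 2*(-3)**(k + 1)*(2*k - (k + 1)**2) + 2
s_(k+1) − s_k = (-3)**k*(8*k**2 - 4*k + 10)
(s_(k+1) − s_k) − t_k = 0

valid (s_(k+1) − s_k reduces to t_k)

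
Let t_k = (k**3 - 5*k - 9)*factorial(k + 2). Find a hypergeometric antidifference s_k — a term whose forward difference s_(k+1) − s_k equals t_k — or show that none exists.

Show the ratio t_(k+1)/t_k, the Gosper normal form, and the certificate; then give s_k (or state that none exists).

The ratio is (k + 3)*(5*k - (k + 1)**3 + 14)/(-k**3 + 5*k + 9).
Factor: A=k + 3; B=1; C=k**3 - 5*k - 9.
Set up (k + 3)·f(k+1) − (1)·f(k) − (k**3 - 5*k - 9) = 0.
From deg A=1, deg B=0, deg C=3: d=2.
Coefficient equations give f(k) = k*(k - 4).
Certificate R = B(k−1)f/C = k*(k - 4)/(k**3 - 5*k - 9) gives s_k = k*(k - 4)*factorial(k + 2).
Verify: (k**3 - 5*k - 9)*factorial(k + 2) matches t_k.

s_k = k*(k - 4)*factorial(k + 2)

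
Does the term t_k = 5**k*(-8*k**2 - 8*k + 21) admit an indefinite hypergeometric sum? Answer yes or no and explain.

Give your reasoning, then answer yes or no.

The ratio is 5*(8*k**2 + 24*k - 5)/(8*k**2 + 8*k - 21).
Take A(k)=5, B(k)=1, C(k)=k**2 + k - 21/8.
Key eq: (5)·f(k+1) = (1)·f(k) + (k**2 + k - 21/8).
deg f ≤ 2 (via 0,0,2).
Match coefficients ⇒ f(k) = (2*k**2 - 3*k - 4)/8.
Get s_k = R·t_k = 5**k*(-2*k**2 + 3*k + 4) with R(k) = B(k−1)f(k)/C(k) = (2*k**2 - 3*k - 4)/(8*k**2 + 8*k - 21).
Check: Δs_k = 5**k*(-8*k**2 - 8*k + 21). ✓

Yes. s_k = 5**k*(-2*k**2 + 3*k + 4).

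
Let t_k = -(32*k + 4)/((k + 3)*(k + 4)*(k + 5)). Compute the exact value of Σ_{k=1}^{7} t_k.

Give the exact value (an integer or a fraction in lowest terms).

t_(k+1)/t_k = (k + 3)*(8*k + 9)/((k + 6)*(8*k + 1)).
Factor: A=k + 3; B=k + 6; C=k + 1/8.
f must satisfy (k + 3)·f(k+1) − (k + 5)·f(k) = k + 1/8.
From deg A=1, deg B=1, deg C=1: d=2.
Solve for f: f(k) = k*(25*k - 17)/192 (degree 2 ≤ 2).
R(k) = B(k−1)·f(k)/C(k) = k*(k + 5)*(25*k - 17)/(24*(8*k + 1)); s_k = R·t_k = -k*(25*k - 17)/(6*(k + 3)*(k + 4)).
Check: Δs_k = 4*(-8*k - 1)/(k**3 + 12*k**2 + 47*k + 60). ✓
Telescoping: Σ = s_(8) − s_(1) = -61/33 − (-1/15) = -98/55.

Σ = -98/55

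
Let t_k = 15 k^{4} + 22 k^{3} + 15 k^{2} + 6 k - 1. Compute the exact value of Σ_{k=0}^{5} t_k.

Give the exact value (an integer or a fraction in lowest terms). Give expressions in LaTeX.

Σ = 20544

Compute t_(k+1)/t_k: get (15*k**4 + 82*k**3 + 171*k**2 + 162*k + 57)/(15*k**4 + 22*k**3 + 15*k**2 + 6*k - 1).
Factor: A=1; B=1; C=k**4 + 22*k**3/15 + k**2 + 2*k/5 - 1/15.
Need (1)·f(k+1) − (1)·f(k) = k**4 + 22*k**3/15 + k**2 + 2*k/5 - 1/15.
Degrees (0,0,4) ⇒ d ≤ 5.
Solving with deg f ≤ 5: f(k) = k*(3*k**4 - 2*k**3 - k**2 + k - 2)/15.
Then R = B(k−1)f/C = k*(3*k**4 - 2*k**3 - k**2 + k - 2)/(15*k**4 + 22*k**3 + 15*k**2 + 6*k - 1), so s_k = R(k)·t_k = k*(3*k**4 - 2*k**3 - k**2 + k - 2).
Check: Δs_k = 15*k**4 + 22*k**3 + 15*k**2 + 6*k - 1. ✓
Sum = s_(6) − s_(0); s_(6) = 20544, s_(0) = 0 ⇒ 20544.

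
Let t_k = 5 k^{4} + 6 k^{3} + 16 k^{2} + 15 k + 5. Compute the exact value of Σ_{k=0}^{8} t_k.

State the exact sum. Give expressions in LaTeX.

Compute t_(k+1)/t_k: get (5*k**4 + 26*k**3 + 64*k**2 + 85*k + 47)/(5*k**4 + 6*k**3 + 16*k**2 + 15*k + 5).
Factor: A=1; B=1; C=k**4 + 6*k**3/5 + 16*k**2/5 + 3*k + 1.
f must satisfy (1)·f(k+1) − (1)·f(k) = k**4 + 6*k**3/5 + 16*k**2/5 + 3*k + 1.
Degrees (0,0,4) ⇒ d ≤ 5.
Match coefficients ⇒ f(k) = k**2*(k**3 - k**2 + 4*k + 1)/5.
R(k) = B(k−1)·f(k)/C(k) = k**2*(k**3 - k**2 + 4*k + 1)/(5*k**4 + 6*k**3 + 16*k**2 + 15*k + 5); s_k = R·t_k = k**2*(k**3 - k**2 + 4*k + 1).
Verify: 5*k**4 + 6*k**3 + 16*k**2 + 15*k + 5 matches t_k.
Telescoping: Σ = s_(9) − s_(0) = 55485 − (0) = 55485.

Σ = 55485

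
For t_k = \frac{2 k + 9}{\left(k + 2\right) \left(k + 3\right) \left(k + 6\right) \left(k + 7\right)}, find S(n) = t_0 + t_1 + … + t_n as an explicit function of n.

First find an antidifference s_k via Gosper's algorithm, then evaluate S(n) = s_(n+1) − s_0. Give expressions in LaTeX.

S(n) = \frac{n^{2} + 10 n + 9}{12 \left(n^{2} + 10 n + 21\right)}

Ratio r(k) = (k + 2)*(k + 6)*(2*k + 11)/((k + 4)*(k + 8)*(2*k + 9)).
Normal form (A,B,C) = (k + 2, k + 8, k**3 + 27*k**2/2 + 121*k/2 + 90).
Need (k + 2)·f(k+1) − (k + 7)·f(k) = k**3 + 27*k**2/2 + 121*k/2 + 90.
Bound: deg f ≤ 5.
Coefficient equations give f(k) = k*(k + 3)*(k + 4)*(k + 5)*(k + 8)/24.
Then R = B(k−1)f/C = k*(k + 3)*(k + 7)*(k + 8)/(12*(2*k + 9)), so s_k = R(k)·t_k = k*(k + 8)/(12*(k**2 + 8*k + 12)).
s_(k+1) − s_k = (2*k + 9)/(k**4 + 18*k**3 + 113*k**2 + 288*k + 252) = t_k.
Telescope: S(n) = s_(n+1) − s_(0) = (n**2 + 10*n + 9)/(12*(n**2 + 10*n + 21)) − (0) = (n**2 + 10*n + 9)/(12*(n**2 + 10*n + 21)).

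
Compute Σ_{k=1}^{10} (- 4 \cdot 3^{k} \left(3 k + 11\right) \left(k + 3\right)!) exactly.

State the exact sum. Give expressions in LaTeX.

The ratio is 3*(k + 4)*(3*k + 14)/(3*k + 11).
Take A(k)=3*k + 12, B(k)=1, C(k)=k + 11/3.
Set up (3*k + 12)·f(k+1) − (1)·f(k) − (k + 11/3) = 0.
Bound: deg f ≤ 0.
Solving with deg f ≤ 0: f(k) = 1/3.
Get s_k = R·t_k = -4*3**k*factorial(k + 3) with R(k) = B(k−1)f(k)/C(k) = 1/(3*k + 11).
s_(k+1) − s_k = -4*3**k*(3*k + 11)*factorial(k + 3) = t_k.
Sum = s_(11) − s_(1); s_(11) = -61773491004825600, s_(1) = -288 ⇒ -61773491004825312.

Σ = -61773491004825312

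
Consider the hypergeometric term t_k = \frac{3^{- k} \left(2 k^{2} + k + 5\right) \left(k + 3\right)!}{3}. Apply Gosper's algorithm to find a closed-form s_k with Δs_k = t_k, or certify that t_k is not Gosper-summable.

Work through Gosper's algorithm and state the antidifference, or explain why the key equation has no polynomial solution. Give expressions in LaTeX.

s_k = 3^{- k} \left(2 k - 3\right) \left(k + 3\right)!

The ratio is (k + 4)*(k + 2*(k + 1)**2 + 6)/(3*(2*k**2 + k + 5)).
Normal form (A,B,C) = (k/3 + 4/3, 1, k**2 + k/2 + 5/2).
Need (k/3 + 4/3)·f(k+1) − (1)·f(k) = k**2 + k/2 + 5/2.
deg f ≤ 1 (via 1,0,2).
A polynomial solution: f(k) = 3*(2*k - 3)/2.
R(k) = B(k−1)·f(k)/C(k) = 3*(2*k - 3)/(2*k**2 + k + 5); s_k = R·t_k = (2*k - 3)*factorial(k + 3)/3**k.
Verify: (2*k**2 + k + 5)*factorial(k + 3)/(3*3**k) matches t_k.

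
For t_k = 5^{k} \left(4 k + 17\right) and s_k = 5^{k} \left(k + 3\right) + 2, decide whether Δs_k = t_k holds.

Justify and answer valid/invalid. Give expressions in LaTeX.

Valid — Δs_k = t_k.

s_(k+1) = 5**(k + 1)*(k + 4) + 2
s_(k+1) − s_k = 5**k*(4*k + 17)
(s_(k+1) − s_k) − t_k = 0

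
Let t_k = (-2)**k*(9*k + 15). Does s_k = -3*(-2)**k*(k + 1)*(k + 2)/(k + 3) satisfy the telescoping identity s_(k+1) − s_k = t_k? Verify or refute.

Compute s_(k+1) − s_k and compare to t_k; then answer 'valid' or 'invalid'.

s_(k+1) = 6*(-2)**k*(k + 2)*(k + 3)/(k + 4)
s_(k+1) − s_k = (-2)**k*(9*k**3 + 69*k**2 + 168*k + 132)/(k**2 + 7*k + 12)
(s_(k+1) − s_k) − t_k = (-2)**k*(-9*k**2 - 45*k - 48)/(k**2 + 7*k + 12)

Invalid: residual (-2)**k*(-9*k**2 - 45*k - 48)/(k**2 + 7*k + 12) ≠ 0.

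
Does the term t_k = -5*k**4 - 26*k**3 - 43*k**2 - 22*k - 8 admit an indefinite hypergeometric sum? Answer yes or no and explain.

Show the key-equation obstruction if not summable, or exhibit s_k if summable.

Yes. s_k = k*(-k**4 - 4*k**3 - 3*k**2 + 4*k - 4).

Ratio r(k) = (5*k**4 + 46*k**3 + 151*k**2 + 206*k + 104)/(5*k**4 + 26*k**3 + 43*k**2 + 22*k + 8).
Normal form (A,B,C) = (1, 1, k**4 + 26*k**3/5 + 43*k**2/5 + 22*k/5 + 8/5).
Need (1)·f(k+1) − (1)·f(k) = k**4 + 26*k**3/5 + 43*k**2/5 + 22*k/5 + 8/5.
Degrees (0,0,4) ⇒ d ≤ 5.
Solving with deg f ≤ 5: f(k) = k*(k**4 + 4*k**3 + 3*k**2 - 4*k + 4)/5.
Get s_k = R·t_k = k*(-k**4 - 4*k**3 - 3*k**2 + 4*k - 4) with R(k) = B(k−1)f(k)/C(k) = k*(k**4 + 4*k**3 + 3*k**2 - 4*k + 4)/(5*k**4 + 26*k**3 + 43*k**2 + 22*k + 8).
Verify: -5*k**4 - 26*k**3 - 43*k**2 - 22*k - 8 matches t_k.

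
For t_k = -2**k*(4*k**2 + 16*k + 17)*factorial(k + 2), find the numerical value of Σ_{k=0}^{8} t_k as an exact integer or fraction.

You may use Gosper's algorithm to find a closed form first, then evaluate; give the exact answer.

Ratio r(k) = 2*(4*k**3 + 36*k**2 + 109*k + 111)/(4*k**2 + 16*k + 17).
Take A(k)=2*k + 6, B(k)=1, C(k)=k**2 + 4*k + 17/4.
f must satisfy (2*k + 6)·f(k+1) − (1)·f(k) = k**2 + 4*k + 17/4.
d = 1 from the (1,0,2) case.
Coefficient equations give f(k) = (2*k + 1)/4.
So s_k = (B(k−1)f/C)·t_k = ((2*k + 1)/(4*k**2 + 16*k + 17))·t_k = -2**k*(2*k + 1)*factorial(k + 2).
Δs = -2**k*(4*k**2 + 16*k + 17)*factorial(k + 2), as required.
Sum = s_(9) − s_(0); s_(9) = -388310630400, s_(0) = -2 ⇒ -388310630398.

Σ = -388310630398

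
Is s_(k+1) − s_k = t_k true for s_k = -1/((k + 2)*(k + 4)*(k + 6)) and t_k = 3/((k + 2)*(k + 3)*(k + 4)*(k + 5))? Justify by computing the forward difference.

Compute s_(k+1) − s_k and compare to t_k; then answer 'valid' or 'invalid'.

s_(k+1) = -1/((k + 3)*(k + 5)*(k + 7))
s_(k+1) − s_k = 3*(k**2 + 9*k + 19)/(k**6 + 27*k**5 + 295*k**4 + 1665*k**3 + 5104*k**2 + 8028*k + 5040)
(s_(k+1) − s_k) − t_k = 3*(-4*k - 23)/(k**6 + 27*k**5 + 295*k**4 + 1665*k**3 + 5104*k**2 + 8028*k + 5040)

Invalid: residual 3*(-4*k - 23)/(k**6 + 27*k**5 + 295*k**4 + 1665*k**3 + 5104*k**2 + 8028*k + 5040) ≠ 0.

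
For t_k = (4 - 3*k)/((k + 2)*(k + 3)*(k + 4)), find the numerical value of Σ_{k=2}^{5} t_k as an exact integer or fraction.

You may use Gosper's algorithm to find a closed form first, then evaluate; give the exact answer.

t_(k+1)/t_k = (k + 2)*(3*k - 1)/((k + 5)*(3*k - 4)).
A = k + 2, B = k + 5, C = k - 4/3.
f must satisfy (k + 2)·f(k+1) − (k + 4)·f(k) = k - 4/3.
Degrees (1,1,1) ⇒ d ≤ 2.
Match coefficients ⇒ f(k) = k*(k - 13)/18.
Get s_k = R·t_k = k*(13 - k)/(6*(k + 2)*(k + 3)) with R(k) = B(k−1)f(k)/C(k) = k*(k - 13)*(k + 4)/(6*(3*k - 4)).
Verify: (4 - 3*k)/(k**3 + 9*k**2 + 26*k + 24) matches t_k.
Telescoping: Σ = s_(6) − s_(2) = 7/72 − (11/60) = -31/360.

Σ = -31/360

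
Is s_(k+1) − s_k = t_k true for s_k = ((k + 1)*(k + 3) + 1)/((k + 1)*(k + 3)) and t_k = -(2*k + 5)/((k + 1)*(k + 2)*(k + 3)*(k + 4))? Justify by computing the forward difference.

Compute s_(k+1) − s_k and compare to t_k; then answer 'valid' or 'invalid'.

s_(k+1) = ((k + 2)*(k + 4) + 1)/((k + 2)*(k + 4))
s_(k+1) − s_k = (-2*k - 5)/(k**4 + 10*k**3 + 35*k**2 + 50*k + 24)
(s_(k+1) − s_k) − t_k = 0

valid (s_(k+1) − s_k reduces to t_k)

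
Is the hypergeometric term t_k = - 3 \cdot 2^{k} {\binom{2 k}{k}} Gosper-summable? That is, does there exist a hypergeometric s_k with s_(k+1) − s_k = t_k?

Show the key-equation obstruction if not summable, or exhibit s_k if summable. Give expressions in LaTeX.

No — t_k has no hypergeometric antidifference.

t_(k+1)/t_k = 4*(2*k + 1)/(k + 1).
Normal form (A,B,C) = (8*k + 4, k + 1, 1).
Solve (8*k + 4)·f(k+1) − (k)·f(k) = 1.
Bound: deg f ≤ -1.
d = -1 < 0 ⇒ no nonzero polynomial f; not summable.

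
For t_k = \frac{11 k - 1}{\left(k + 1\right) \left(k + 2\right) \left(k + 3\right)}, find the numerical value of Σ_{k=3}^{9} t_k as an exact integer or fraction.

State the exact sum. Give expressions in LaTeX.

Σ = 679/660

Compute t_(k+1)/t_k: get (k + 1)*(11*k + 10)/((k + 4)*(11*k - 1)).
Take A(k)=k + 1, B(k)=k + 4, C(k)=k - 1/11.
f must satisfy (k + 1)·f(k+1) − (k + 3)·f(k) = k - 1/11.
deg f ≤ 2 (via 1,1,1).
Coefficient equations give f(k) = k*(5*k - 7)/22.
Certificate R = B(k−1)f/C = k*(k + 3)*(5*k - 7)/(2*(11*k - 1)) gives s_k = k*(5*k - 7)/(2*(k + 1)*(k + 2)).
Δs = (11*k - 1)/(k**3 + 6*k**2 + 11*k + 6), as required.
Sum = s_(10) − s_(3); s_(10) = 215/132, s_(3) = 3/5 ⇒ 679/660.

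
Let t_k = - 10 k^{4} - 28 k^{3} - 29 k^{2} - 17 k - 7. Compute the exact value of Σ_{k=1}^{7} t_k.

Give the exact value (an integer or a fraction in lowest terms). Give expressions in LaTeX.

Σ = -73297

Ratio r(k) = (10*k**4 + 68*k**3 + 173*k**2 + 199*k + 91)/(10*k**4 + 28*k**3 + 29*k**2 + 17*k + 7).
Normal form (A,B,C) = (1, 1, k**4 + 14*k**3/5 + 29*k**2/10 + 17*k/10 + 7/10).
f must satisfy (1)·f(k+1) − (1)·f(k) = k**4 + 14*k**3/5 + 29*k**2/10 + 17*k/10 + 7/10.
Degrees (0,0,4) ⇒ d ≤ 5.
A polynomial solution: f(k) = k*(2*k**4 + 2*k**3 - k**2 + k + 3)/10.
Certificate R = B(k−1)f/C = k*(2*k**4 + 2*k**3 - k**2 + k + 3)/(10*k**4 + 28*k**3 + 29*k**2 + 17*k + 7) gives s_k = k*(-2*k**4 - 2*k**3 + k**2 - k - 3).
Verify: -10*k**4 - 28*k**3 - 29*k**2 - 17*k - 7 matches t_k.
Sum = s_(8) − s_(1); s_(8) = -73304, s_(1) = -7 ⇒ -73297.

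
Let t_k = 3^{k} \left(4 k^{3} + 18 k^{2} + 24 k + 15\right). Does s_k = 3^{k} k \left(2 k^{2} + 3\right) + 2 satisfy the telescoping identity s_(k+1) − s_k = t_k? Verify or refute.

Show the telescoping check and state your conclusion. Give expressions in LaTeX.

valid; difference matches t_k

s_(k+1) = 3**(k + 1)*(k + 1)*(2*(k + 1)**2 + 3) + 2
s_(k+1) − s_k = 3**k*(4*k**3 + 18*k**2 + 24*k + 15)
(s_(k+1) − s_k) − t_k = 0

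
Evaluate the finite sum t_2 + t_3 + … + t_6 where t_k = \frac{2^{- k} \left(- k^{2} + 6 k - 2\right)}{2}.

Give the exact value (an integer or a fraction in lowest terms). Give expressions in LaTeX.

t_(k+1)/t_k = (k**2 - 4*k - 3)/(2*(k**2 - 6*k + 2)).
So A=1/2 and B=1, with C=k**2 - 6*k + 2.
f must satisfy (1/2)·f(k+1) − (1)·f(k) = k**2 - 6*k + 2.
Degrees (0,0,2) ⇒ d ≤ 2.
Solve for f: f(k) = -2*(k**2 - 4*k - 1) (degree 2 ≤ 2).
R(k) = B(k−1)·f(k)/C(k) = -2*(k**2 - 4*k - 1)/(k**2 - 6*k + 2); s_k = R·t_k = (k**2 - 4*k - 1)/2**k.
Check: Δs_k = (-k**2 + 6*k - 2)/(2*2**k). ✓
Evaluate s at k=7 and k=2: 5/32 and -5/4; difference 45/32.

Σ = 45/32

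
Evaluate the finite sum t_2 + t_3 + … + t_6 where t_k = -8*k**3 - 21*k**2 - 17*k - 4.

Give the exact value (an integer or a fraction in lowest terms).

Step 1: r(k) = (8*k**3 + 45*k**2 + 83*k + 50)/(8*k**3 + 21*k**2 + 17*k + 4).
Factor: A=1; B=1; C=k**3 + 21*k**2/8 + 17*k/8 + 1/2.
Solve (1)·f(k+1) − (1)·f(k) = k**3 + 21*k**2/8 + 17*k/8 + 1/2.
Bound: deg f ≤ 4.
Match coefficients ⇒ f(k) = k*(k + 1)**2*(2*k - 1)/8.
So s_k = (B(k−1)f/C)·t_k = (k*(k + 1)*(2*k - 1)/(8*k**2 + 13*k + 4))·t_k = -2*k**4 - 3*k**3 + k.
Δs = -8*k**3 - 21*k**2 - 17*k - 4, as required.
Evaluate s at k=7 and k=2: -5824 and -54; difference -5770.

Σ = -5770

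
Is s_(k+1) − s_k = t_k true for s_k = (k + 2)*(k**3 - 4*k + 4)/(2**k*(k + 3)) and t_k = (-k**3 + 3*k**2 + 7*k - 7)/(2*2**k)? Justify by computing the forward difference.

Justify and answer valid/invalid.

s_(k+1) = -(k + 3)*(4*k - (k + 1)**3)/(2*2**k*(k + 4))
s_(k+1) − s_k = (-k**5 - 3*k**4 + 18*k**3 + 62*k**2 + 13*k - 55)/(2*2**k*(k**2 + 7*k + 12))
(s_(k+1) − s_k) − t_k = (k**4 + 2*k**3 - 16*k**2 - 22*k + 29)/(2*2**k*(k**2 + 7*k + 12))

Invalid: residual (k**4 + 2*k**3 - 16*k**2 - 22*k + 29)/(2*2**k*(k**2 + 7*k + 12)) ≠ 0.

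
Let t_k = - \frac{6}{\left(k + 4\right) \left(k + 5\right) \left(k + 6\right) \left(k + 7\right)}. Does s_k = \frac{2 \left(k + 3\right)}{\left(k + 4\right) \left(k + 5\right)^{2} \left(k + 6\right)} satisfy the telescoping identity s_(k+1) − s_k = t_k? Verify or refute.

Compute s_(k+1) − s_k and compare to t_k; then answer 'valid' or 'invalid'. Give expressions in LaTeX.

s_(k+1) = 2*(k + 4)/((k + 5)*(k + 6)**2*(k + 7))
s_(k+1) − s_k = 2*(-(k + 3)*(k + 6)*(k + 7) + (k + 4)**2*(k + 5))/((k + 4)*(k + 5)**2*(k + 6)**2*(k + 7))
(s_(k+1) − s_k) − t_k = 8*(2*k + 11)/(k**6 + 33*k**5 + 451*k**4 + 3267*k**3 + 13228*k**2 + 28380*k + 25200)

Invalid: residual \frac{8 \left(2 k + 11\right)}{k^{6} + 33 k^{5} + 451 k^{4} + 3267 k^{3} + 13228 k^{2} + 28380 k + 25200} ≠ 0.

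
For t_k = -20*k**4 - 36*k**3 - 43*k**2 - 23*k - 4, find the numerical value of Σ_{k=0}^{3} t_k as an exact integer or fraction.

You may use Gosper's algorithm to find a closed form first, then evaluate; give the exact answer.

t_(k+1)/t_k = (20*k**4 + 116*k**3 + 271*k**2 + 297*k + 126)/(20*k**4 + 36*k**3 + 43*k**2 + 23*k + 4).
Gosper form: A/B · C(k+1)/C(k) with A=1, B=1, C=k**4 + 9*k**3/5 + 43*k**2/20 + 23*k/20 + 1/5.
Solve (1)·f(k+1) − (1)·f(k) = k**4 + 9*k**3/5 + 43*k**2/20 + 23*k/20 + 1/5.
d = 5 from the (0,0,4) case.
A polynomial solution: f(k) = k*(k**2 + 1)*(4*k**2 - k - 1)/20.
R(k) = B(k−1)·f(k)/C(k) = k*(k**2 + 1)*(4*k**2 - k - 1)/((2*k + 1)*(10*k**3 + 13*k**2 + 15*k + 4)); s_k = R·t_k = k*(-4*k**4 + k**3 - 3*k**2 + k + 1).
Check: Δs_k = -20*k**4 - 36*k**3 - 43*k**2 - 23*k - 4. ✓
Σ_(k=0)^(3) t_k = s_(4) − s_(0) = -4012 − (0) = -4012.

Σ = -4012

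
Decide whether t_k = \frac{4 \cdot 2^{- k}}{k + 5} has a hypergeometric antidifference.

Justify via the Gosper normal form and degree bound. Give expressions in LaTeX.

No; the degree bound rules out any f.

t_(k+1)/t_k = (k + 5)/(2*(k + 6)).
A = k/2 + 5/2, B = k + 6, C = 1.
Set up (k/2 + 5/2)·f(k+1) − (k + 5)·f(k) − (1) = 0.
deg f ≤ -1 (via 1,1,0).
Bound -1 < 0, so the key equation has no polynomial solution.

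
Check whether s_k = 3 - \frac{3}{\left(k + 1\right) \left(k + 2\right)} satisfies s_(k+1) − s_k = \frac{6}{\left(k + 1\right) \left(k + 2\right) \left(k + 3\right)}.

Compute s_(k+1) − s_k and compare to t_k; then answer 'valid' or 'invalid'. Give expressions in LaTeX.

s_(k+1) = 3 - 3/((k + 2)*(k + 3))
s_(k+1) − s_k = 6/(k**3 + 6*k**2 + 11*k + 6)
(s_(k+1) − s_k) − t_k = 0

Valid: the claim telescopes to t_k.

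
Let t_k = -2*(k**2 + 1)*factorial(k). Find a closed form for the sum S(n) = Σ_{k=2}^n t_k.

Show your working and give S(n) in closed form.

S(n) = -2*n*factorial(n + 1) + 4

The ratio is (k + 1)*((k + 1)**2 + 1)/(k**2 + 1).
Factor: A=k + 1; B=1; C=k**2 + 1.
Key eq: (k + 1)·f(k+1) = (1)·f(k) + (k**2 + 1).
From deg A=1, deg B=0, deg C=2: d=1.
Coefficient equations give f(k) = k - 1.
R(k) = B(k−1)·f(k)/C(k) = (k - 1)/(k**2 + 1); s_k = R·t_k = -2*(k - 1)*factorial(k).
Check: Δs_k = -2*(k**2 + 1)*factorial(k). ✓
Evaluate: s_(n+1) = -2*n*factorial(n + 1); subtract s_(2) = -4 ⇒ S(n) = -2*n*factorial(n + 1) + 4.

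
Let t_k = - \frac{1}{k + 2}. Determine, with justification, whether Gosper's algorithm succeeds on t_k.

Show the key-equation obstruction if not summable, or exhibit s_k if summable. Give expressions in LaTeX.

Compute t_(k+1)/t_k: get (k + 2)/(k + 3).
Take A(k)=k + 2, B(k)=k + 3, C(k)=1.
f must satisfy (k + 2)·f(k+1) − (k + 2)·f(k) = 1.
d = 0 from the (1,1,0) case.
Put f(k) = c0: A·f(k+1) − B(k−1)·f(k) − C = -1; need -1 = 0 — inconsistent ⇒ no f, not summable.

No — the linear system for f has no solution.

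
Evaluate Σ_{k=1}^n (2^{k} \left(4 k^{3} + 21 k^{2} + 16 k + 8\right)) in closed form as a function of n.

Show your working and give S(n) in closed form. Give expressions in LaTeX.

S(n) = 8 \cdot 2^{n} n^{3} + 18 \cdot 2^{n} n^{2} + 20 \cdot 2^{n} n + 6 \cdot 2^{n} - 6

Ratio r(k) = 2*(4*k**3 + 33*k**2 + 70*k + 49)/(4*k**3 + 21*k**2 + 16*k + 8).
Gosper form: A/B · C(k+1)/C(k) with A=2, B=1, C=k**3 + 21*k**2/4 + 4*k + 2.
Key eq: (2)·f(k+1) = (1)·f(k) + (k**3 + 21*k**2/4 + 4*k + 2).
From deg A=0, deg B=0, deg C=3: d=3.
Coefficient equations give f(k) = (4*k**3 - 3*k**2 + 4*k - 2)/4.
Certificate R = B(k−1)f/C = (4*k**3 - 3*k**2 + 4*k - 2)/(4*k**3 + 21*k**2 + 16*k + 8) gives s_k = 2**k*(4*k**3 - 3*k**2 + 4*k - 2).
Check: Δs_k = 2**k*(4*k**3 + 21*k**2 + 16*k + 8). ✓
Evaluate: s_(n+1) = 2**(n + 1)*(4*n**3 + 9*n**2 + 10*n + 3); subtract s_(1) = 6 ⇒ S(n) = 8*2**n*n**3 + 18*2**n*n**2 + 20*2**n*n + 6*2**n - 6.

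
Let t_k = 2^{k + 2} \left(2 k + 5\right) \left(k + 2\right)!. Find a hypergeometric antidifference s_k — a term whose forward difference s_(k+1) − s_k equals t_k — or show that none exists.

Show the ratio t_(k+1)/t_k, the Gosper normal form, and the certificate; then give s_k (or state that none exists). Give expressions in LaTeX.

t_(k+1)/t_k = 2*(k + 3)*(2*k + 7)/(2*k + 5).
Take A(k)=2*k + 6, B(k)=1, C(k)=k + 5/2.
Set up (2*k + 6)·f(k+1) − (1)·f(k) − (k + 5/2) = 0.
Bound: deg f ≤ 0.
Coefficient equations give f(k) = 1/2.
R(k) = B(k−1)·f(k)/C(k) = 1/(2*k + 5); s_k = R·t_k = 2**(k + 2)*factorial(k + 2).
Δs = 2**(k + 2)*(2*k + 5)*factorial(k + 2), as required.

s_k = 2^{k + 2} \left(k + 2\right)!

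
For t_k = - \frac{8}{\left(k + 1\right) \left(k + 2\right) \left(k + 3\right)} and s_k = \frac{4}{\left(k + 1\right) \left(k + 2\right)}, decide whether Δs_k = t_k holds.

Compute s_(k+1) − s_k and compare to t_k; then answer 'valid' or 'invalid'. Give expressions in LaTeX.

valid; difference matches t_k

s_(k+1) = 4/((k + 2)*(k + 3))
s_(k+1) − s_k = -8/(k**3 + 6*k**2 + 11*k + 6)
(s_(k+1) − s_k) − t_k = 0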